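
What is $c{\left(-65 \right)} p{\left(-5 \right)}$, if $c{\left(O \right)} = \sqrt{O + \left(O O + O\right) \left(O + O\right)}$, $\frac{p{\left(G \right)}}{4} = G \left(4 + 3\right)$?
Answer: $- 140 i \sqrt{540865} \approx - 1.0296 \cdot 10^{5} i$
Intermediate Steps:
$p{\left(G \right)} = 28 G$ ($p{\left(G \right)} = 4 G \left(4 + 3\right) = 4 G 7 = 4 \cdot 7 G = 28 G$)
$c{\left(O \right)} = \sqrt{O + 2 O \left(O + O^{2}\right)}$ ($c{\left(O \right)} = \sqrt{O + \left(O^{2} + O\right) 2 O} = \sqrt{O + \left(O + O^{2}\right) 2 O} = \sqrt{O + 2 O \left(O + O^{2}\right)}$)
$c{\left(-65 \right)} p{\left(-5 \right)} = \sqrt{- 65 \left(1 + 2 \left(-65\right) + 2 \left(-65\right)^{2}\right)} 28 \left(-5\right) = \sqrt{- 65 \left(1 - 130 + 2 \cdot 4225\right)} \left(-140\right) = \sqrt{- 65 \left(1 - 130 + 8450\right)} \left(-140\right) = \sqrt{\left(-65\right) 8321} \left(-140\right) = \sqrt{-540865} \left(-140\right) = i \sqrt{540865} \left(-140\right) = - 140 i \sqrt{540865}$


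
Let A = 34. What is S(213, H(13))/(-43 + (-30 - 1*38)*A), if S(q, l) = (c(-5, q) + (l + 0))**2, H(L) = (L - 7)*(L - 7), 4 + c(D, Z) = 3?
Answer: -245/471 ≈ -0.52017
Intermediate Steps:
c(D, Z) = -1 (c(D, Z) = -4 + 3 = -1)
H(L) = (-7 + L)**2 (H(L) = (-7 + L)*(-7 + L) = (-7 + L)**2)
S(q, l) = (-1 + l)**2 (S(q, l) = (-1 + (l + 0))**2 = (-1 + l)**2)
S(213, H(13))/(-43 + (-30 - 1*38)*A) = (-1 + (-7 + 13)**2)**2/(-43 + (-30 - 1*38)*34) = (-1 + 6**2)**2/(-43 + (-30 - 38)*34) = (-1 + 36)**2/(-43 - 68*34) = 35**2/(-43 - 2312) = 1225/(-2355) = 1225*(-1/2355) = -245/471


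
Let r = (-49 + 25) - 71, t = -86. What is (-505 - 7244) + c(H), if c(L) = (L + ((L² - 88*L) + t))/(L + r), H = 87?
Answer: -30953/4 ≈ -7738.3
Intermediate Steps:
r = -95 (r = -24 - 71 = -95)
c(L) = (-86 + L² - 87*L)/(-95 + L) (c(L) = (L + ((L² - 88*L) - 86))/(L - 95) = (L + (-86 + L² - 88*L))/(-95 + L) = (-86 + L² - 87*L)/(-95 + L))
(-505 - 7244) + c(H) = (-505 - 7244) + (-86 + 87² - 87*87)/(-95 + 87) = -7749 + (-86 + 7569 - 7569)/(-8) = -7749 - ⅛*(-86) = -7749 + 43/4 = -30953/4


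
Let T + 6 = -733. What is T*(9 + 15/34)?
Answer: -237219/34 ≈ -6977.0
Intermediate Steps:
T = -739 (T = -6 - 733 = -739)
T*(9 + 15/34) = -739*(9 + 15/34) = -739*321/34 = -237219/34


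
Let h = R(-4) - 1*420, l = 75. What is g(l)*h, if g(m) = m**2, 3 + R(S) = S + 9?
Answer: -2351250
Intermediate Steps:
R(S) = 6 + S (R(S) = -3 + (S + 9) = -3 + (9 + S) = 6 + S)
h = -418 (h = (6 - 4) - 1*420 = 2 - 420 = -418)
g(l)*h = 75**2*(-418) = 5625*(-418) = -2351250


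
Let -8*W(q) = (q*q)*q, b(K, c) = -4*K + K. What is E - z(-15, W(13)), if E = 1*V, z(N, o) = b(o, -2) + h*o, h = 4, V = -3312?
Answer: -24299/8 ≈ -3037.4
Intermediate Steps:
b(K, c) = -3*K
W(q) = -q³/8 (W(q) = -q*q*q/8 = -q²*q/8 = -q³/8)
z(N, o) = o (z(N, o) = -3*o + 4*o = o)
E = -3312 (E = 1*(-3312) = -3312)
E - z(-15, W(13)) = -3312 - (-1)*13³/8 = -3312 - (-1)*2197/8 = -3312 - 1*(-2197/8) = -3312 + 2197/8 = -24299/8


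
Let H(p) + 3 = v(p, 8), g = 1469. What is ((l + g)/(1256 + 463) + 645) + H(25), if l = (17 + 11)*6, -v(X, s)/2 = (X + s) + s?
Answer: 964277/1719 ≈ 560.95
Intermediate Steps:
v(X, s) = -4*s - 2*X (v(X, s) = -2*((X + s) + s) = -2*(X + 2*s) = -4*s - 2*X)
l = 168 (l = 28*6 = 168)
H(p) = -35 - 2*p (H(p) = -3 + (-4*8 - 2*p) = -3 + (-32 - 2*p) = -35 - 2*p)
((l + g)/(1256 + 463) + 645) + H(25) = ((168 + 1469)/(1256 + 463) + 645) + (-35 - 2*25) = (1637/1719 + 645) + (-35 - 50) = (1637*(1/1719) + 645) - 85 = (1637/1719 + 645) - 85 = 1110392/1719 - 85 = 964277/1719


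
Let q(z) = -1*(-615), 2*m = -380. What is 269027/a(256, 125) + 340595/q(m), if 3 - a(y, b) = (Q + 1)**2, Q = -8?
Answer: -29956847/5658 ≈ -5294.6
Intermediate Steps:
m = -190 (m = (1/2)*(-380) = -190)
a(y, b) = -46 (a(y, b) = 3 - (-8 + 1)**2 = 3 - 1*(-7)**2 = 3 - 1*49 = 3 - 49 = -46)
q(z) = 615
269027/a(256, 125) + 340595/q(m) = 269027/(-46) + 340595/615 = 269027*(-1/46) + 340595*(1/615) = -269027/46 + 68119/123 = -29956847/5658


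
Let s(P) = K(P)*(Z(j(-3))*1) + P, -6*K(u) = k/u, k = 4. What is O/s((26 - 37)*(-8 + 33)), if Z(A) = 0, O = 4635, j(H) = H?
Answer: -927/55 ≈ -16.855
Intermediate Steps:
K(u) = -2/(3*u)
s(P) = P (s(P) = (-2/(3*P))*(0*1) + P = -2/(3*P)*0 + P = 0 + P = P)
O/s((26 - 37)*(-8 + 33)) = 4635/(((26 - 37)*(-8 + 33))) = 4635/((-11*25)) = 4635/(-275) = 4635*(-1/275) = -927/55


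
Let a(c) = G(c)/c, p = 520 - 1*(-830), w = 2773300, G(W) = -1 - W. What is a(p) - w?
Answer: -3743956351/1350 ≈ -2.7733e+6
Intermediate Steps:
p = 1350 (p = 520 + 830 = 1350)
a(c) = (-1 - c)/c
a(p) - w = (-1 - 1*1350)/1350 - 1*2773300 = (-1 - 1350)/1350 - 2773300 = (1/1350)*(-1351) - 2773300 = -1351/1350 - 2773300 = -3743956351/1350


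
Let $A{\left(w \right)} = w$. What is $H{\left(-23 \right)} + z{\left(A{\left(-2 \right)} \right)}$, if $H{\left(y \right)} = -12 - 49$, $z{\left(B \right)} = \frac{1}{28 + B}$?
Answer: $- \frac{1585}{26} \approx -60.962$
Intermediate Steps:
$H{\left(y \right)} = -61$ ($H{\left(y \right)} = -12 - 49 = -61$)
$H{\left(-23 \right)} + z{\left(A{\left(-2 \right)} \right)} = -61 + \frac{1}{28 - 2} = -61 + \frac{1}{26} = - \frac{1585}{26}$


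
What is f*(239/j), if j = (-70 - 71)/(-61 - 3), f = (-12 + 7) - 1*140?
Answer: -2217920/141 ≈ -15730.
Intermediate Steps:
f = -145 (f = -5 - 140 = -145)
j = 141/64 (j = -141/(-64) = -141*(-1/64) = 141/64 ≈ 2.2031)
f*(239/j) = -34655/141/64 = -34655*64/141 = -145*15296/141 = -2217920/141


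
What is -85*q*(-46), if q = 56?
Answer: 218960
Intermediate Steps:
-85*q*(-46) = -85*56*(-46) = -4760*(-46) = 218960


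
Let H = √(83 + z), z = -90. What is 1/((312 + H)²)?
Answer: (312 + I*√7)⁻² ≈ 1.0271e-5 - 1.742e-7*I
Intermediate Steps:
H = I*√7 (H = √(83 - 90) = √(-7) = I*√7 ≈ 2.6458*I)
1/((312 + H)²) = 1/((312 + I*√7)²) = (312 + I*√7)⁻²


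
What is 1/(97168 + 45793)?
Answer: 1/142961 ≈ 6.9949e-6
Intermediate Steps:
1/(97168 + 45793) = 1/142961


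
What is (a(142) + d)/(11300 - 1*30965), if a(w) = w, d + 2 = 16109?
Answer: -16249/19665 ≈ -0.82629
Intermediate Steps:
d = 16107 (d = -2 + 16109 = 16107)
(a(142) + d)/(11300 - 1*30965) = (142 + 16107)/(11300 - 1*30965) = 16249/(11300 - 30965) = 16249/(-19665) = 16249*(-1/19665) = -16249/19665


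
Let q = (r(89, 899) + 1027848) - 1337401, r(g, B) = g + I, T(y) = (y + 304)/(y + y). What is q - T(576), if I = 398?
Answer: -22252807/72 ≈ -3.0907e+5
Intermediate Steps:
T(y) = (304 + y)/(2*y) (T(y) = (304 + y)/((2*y)) = (304 + y)*(1/(2*y)) = (304 + y)/(2*y))
r(g, B) = 398 + g (r(g, B) = g + 398 = 398 + g)
q = -309066 (q = ((398 + 89) + 1027848) - 1337401 = (487 + 1027848) - 1337401 = 1028335 - 1337401 = -309066)
q - T(576) = -309066 - (304 + 576)/(2*576) = -309066 - 880/(2*576) = -309066 - 1*55/72 = -309066 - 55/72 = -22252807/72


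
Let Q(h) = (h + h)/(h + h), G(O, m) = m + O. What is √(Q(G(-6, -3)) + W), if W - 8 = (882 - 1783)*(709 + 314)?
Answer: I*√921714 ≈ 960.06*I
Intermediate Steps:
G(O, m) = O + m
Q(h) = 1 (Q(h) = (2*h)/((2*h)) = (2*h)*(1/(2*h)) = 1)
W = -921715 (W = 8 + (882 - 1783)*(709 + 314) = 8 - 901*1023 = 8 - 921723 = -921715)
√(Q(G(-6, -3)) + W) = √(1 - 921715) = √(-921714) = I*√921714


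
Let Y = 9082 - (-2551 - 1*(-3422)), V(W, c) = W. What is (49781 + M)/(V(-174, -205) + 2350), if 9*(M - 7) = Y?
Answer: 152101/6528 ≈ 23.300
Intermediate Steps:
Y = 8211 (Y = 9082 - (-2551 + 3422) = 9082 - 1*871 = 9082 - 871 = 8211)
M = 2758/3 (M = 7 + (⅑)*8211 = 7 + 2737/3 = 2758/3 ≈ 919.33)
(49781 + M)/(V(-174, -205) + 2350) = (49781 + 2758/3)/(-174 + 2350) = (152101/3)/2176 = (152101/3)*(1/2176) = 152101/6528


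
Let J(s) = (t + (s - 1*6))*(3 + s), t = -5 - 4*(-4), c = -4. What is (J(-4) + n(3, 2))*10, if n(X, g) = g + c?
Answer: -30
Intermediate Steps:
t = 11 (t = -5 + 16 = 11)
n(X, g) = -4 + g (n(X, g) = g - 4 = -4 + g)
J(s) = (3 + s)*(5 + s) (J(s) = (11 + (s - 1*6))*(3 + s) = (11 + (s - 6))*(3 + s) = (11 + (-6 + s))*(3 + s) = (5 + s)*(3 + s) = (3 + s)*(5 + s))
(J(-4) + n(3, 2))*10 = ((15 + (-4)² + 8*(-4)) + (-4 + 2))*10 = ((15 + 16 - 32) - 2)*10 = (-1 - 2)*10 = -3*10 = -30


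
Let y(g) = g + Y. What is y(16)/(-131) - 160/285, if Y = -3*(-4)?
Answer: -5788/7467 ≈ -0.77514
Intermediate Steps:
Y = 12
y(g) = 12 + g (y(g) = g + 12 = 12 + g)
y(16)/(-131) - 160/285 = (12 + 16)/(-131) - 160/285 = 28*(-1/131) - 160*1/285 = -28/131 - 32/57 = -5788/7467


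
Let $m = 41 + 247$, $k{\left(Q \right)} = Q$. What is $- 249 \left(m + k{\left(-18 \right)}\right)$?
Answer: $-67230$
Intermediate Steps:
$m = 288$
$- 249 \left(m + k{\left(-18 \right)}\right) = - 249 \left(288 - 18\right) = \left(-249\right) 270 = -67230$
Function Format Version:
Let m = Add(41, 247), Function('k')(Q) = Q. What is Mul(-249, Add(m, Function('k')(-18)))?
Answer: -67230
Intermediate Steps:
m = 288
Mul(-249, Add(m, Function('k')(-18))) = Mul(-249, Add(288, -18)) = Mul(-249, 270) = -67230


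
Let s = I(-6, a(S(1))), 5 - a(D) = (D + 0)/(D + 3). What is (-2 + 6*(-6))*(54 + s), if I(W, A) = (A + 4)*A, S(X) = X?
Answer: -29051/8 ≈ -3631.4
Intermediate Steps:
a(D) = 5 - D/(3 + D) (a(D) = 5 - (D + 0)/(D + 3) = 5 - D/(3 + D))
I(W, A) = A*(4 + A) (I(W, A) = (4 + A)*A = A*(4 + A))
s = 665/16 (s = ((15 + 4*1)/(3 + 1))*(4 + (15 + 4*1)/(3 + 1)) = ((15 + 4)/4)*(4 + (15 + 4)/4) = ((¼)*19)*(4 + (¼)*19) = 19*(4 + 19/4)/4 = (19/4)*(35/4) = 665/16 ≈ 41.563)
(-2 + 6*(-6))*(54 + s) = (-2 + 6*(-6))*(54 + 665/16) = (-2 - 36)*(1529/16) = -38*1529/16 = -29051/8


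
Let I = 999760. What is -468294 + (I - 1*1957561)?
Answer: -1426095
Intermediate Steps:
-468294 + (I - 1*1957561) = -468294 + (999760 - 1*1957561) = -468294 + (999760 - 1957561) = -468294 - 957801 = -1426095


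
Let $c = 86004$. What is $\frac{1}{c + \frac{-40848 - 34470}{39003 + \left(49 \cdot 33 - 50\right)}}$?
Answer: $\frac{20285}{1744553481} \approx 1.1628 \cdot 10^{-5}$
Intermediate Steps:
$\frac{1}{c + \frac{-40848 - 34470}{39003 + \left(49 \cdot 33 - 50\right)}} = \frac{1}{86004 + \frac{-40848 - 34470}{39003 + \left(49 \cdot 33 - 50\right)}} = \frac{1}{86004 - \frac{75318}{39003 + \left(1617 - 50\right)}} = \frac{1}{86004 - \frac{75318}{39003 + 1567}} = \frac{1}{86004 - \frac{75318}{40570}} = \frac{1}{86004 - \frac{37659}{20285}} = \frac{1}{\frac{1744553481}{20285}} = \frac{20285}{1744553481}$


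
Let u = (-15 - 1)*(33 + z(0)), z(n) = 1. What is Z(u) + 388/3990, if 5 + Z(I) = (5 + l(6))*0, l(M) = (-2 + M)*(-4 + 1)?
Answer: -9781/1995 ≈ -4.9028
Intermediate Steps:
u = -544 (u = (-15 - 1)*(33 + 1) = -16*34 = -544)
l(M) = 6 - 3*M (l(M) = (-2 + M)*(-3) = 6 - 3*M)
Z(I) = -5 (Z(I) = -5 + (5 + (6 - 3*6))*0 = -5 + (5 + (6 - 18))*0 = -5 + (5 - 12)*0 = -5 - 7*0 = -5 + 0 = -5)
Z(u) + 388/3990 = -5 + 388/3990 = -5 + 388*(1/3990) = -5 + 194/1995 = -9781/1995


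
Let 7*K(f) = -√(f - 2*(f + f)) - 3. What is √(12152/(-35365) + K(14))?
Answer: √(-47322366245 - 8754782575*I*√42)/247555 ≈ 0.4655 - 0.99443*I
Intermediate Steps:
K(f) = -3/7 - √3*√(-f)/7 (K(f) = (-√(f - 2*(f + f)) - 3)/7 = (-√(f - 4*f) - 3)/7 = (-√(-3*f) - 3)/7 = (-√3*√(-f) - 3)/7 = (-3 - √3*√(-f))/7 = -3/7 - √3*√(-f)/7)
√(12152/(-35365) + K(14)) = √(12152/(-35365) + (-3/7 - √3*√(-1*14)/7)) = √(12152*(-1/35365) + (-3/7 - √3*√(-14)/7)) = √(-12152/35365 + (-3/7 - √3*I*√14/7)) = √(-12152/35365 + (-3/7 - I*√42/7)) = √(-191159/247555 - I*√42/7)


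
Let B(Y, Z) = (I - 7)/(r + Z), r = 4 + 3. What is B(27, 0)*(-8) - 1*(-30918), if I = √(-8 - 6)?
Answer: 30926 - 8*I*√14/7 ≈ 30926.0 - 4.2762*I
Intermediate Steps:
I = I*√14 (I = √(-14) = I*√14 ≈ 3.7417*I)
r = 7
B(Y, Z) = (-7 + I*√14)/(7 + Z) (B(Y, Z) = (I*√14 - 7)/(7 + Z) = (-7 + I*√14)/(7 + Z))
B(27, 0)*(-8) - 1*(-30918) = ((-7 + I*√14)/(7 + 0))*(-8) - 1*(-30918) = ((-7 + I*√14)/7)*(-8) + 30918 = (-1 + I*√14/7)*(-8) + 30918 = (8 - 8*I*√14/7) + 30918 = 30926 - 8*I*√14/7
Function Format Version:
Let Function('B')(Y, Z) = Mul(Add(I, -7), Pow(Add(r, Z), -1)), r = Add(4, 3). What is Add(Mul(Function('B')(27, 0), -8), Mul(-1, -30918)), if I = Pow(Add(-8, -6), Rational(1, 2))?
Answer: Add(30926, Mul(Rational(-8, 7), I, Pow(14, Rational(1, 2)))) ≈ Add(30926., Mul(-4.2762, I))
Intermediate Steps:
I = Mul(I, Pow(14, Rational(1, 2))) (I = Pow(-14, Rational(1, 2)) = Mul(I, Pow(14, Rational(1, 2))) ≈ Mul(3.7417, I))
r = 7
Function('B')(Y, Z) = Mul(Pow(Add(7, Z), -1), Add(-7, Mul(I, Pow(14, Rational(1, 2))))) (Function('B')(Y, Z) = Mul(Add(Mul(I, Pow(14, Rational(1, 2))), -7), Pow(Add(7, Z), -1)) = Mul(Add(-7, Mul(I, Pow(14, Rational(1, 2)))), Pow(Add(7, Z), -1)) = Mul(Pow(Add(7, Z), -1), Add(-7, Mul(I, Pow(14, Rational(1, 2))))))
Add(Mul(Function('B')(27, 0), -8), Mul(-1, -30918)) = Add(Mul(Mul(Pow(Add(7, 0), -1), Add(-7, Mul(I, Pow(14, Rational(1, 2))))), -8), Mul(-1, -30918)) = Add(Mul(Mul(Pow(7, -1), Add(-7, Mul(I, Pow(14, Rational(1, 2))))), -8), 30918) = Add(Mul(Mul(Rational(1, 7), Add(-7, Mul(I, Pow(14, Rational(1, 2))))), -8), 30918) = Add(Mul(Add(-1, Mul(Rational(1, 7), I, Pow(14, Rational(1, 2)))), -8), 30918) = Add(Add(8, Mul(Rational(-8, 7), I, Pow(14, Rational(1, 2)))), 30918) = Add(30926, Mul(Rational(-8, 7), I, Pow(14, Rational(1, 2))))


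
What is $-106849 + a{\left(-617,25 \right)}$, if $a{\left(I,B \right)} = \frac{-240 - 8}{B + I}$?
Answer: $- \frac{7906795}{74} \approx -1.0685 \cdot 10^{5}$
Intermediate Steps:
$a{\left(I,B \right)} = - \frac{248}{B + I}$
$-106849 + a{\left(-617,25 \right)} = -106849 - \frac{248}{25 - 617} = -106849 - \frac{248}{-592} = -106849 - - \frac{31}{74} = -106849 + \frac{31}{74} = - \frac{7906795}{74}$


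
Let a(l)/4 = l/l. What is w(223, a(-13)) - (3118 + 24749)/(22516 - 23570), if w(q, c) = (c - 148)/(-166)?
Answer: 2388849/87482 ≈ 27.307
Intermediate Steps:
a(l) = 4 (a(l) = 4*(l/l) = 4*1 = 4)
w(q, c) = 74/83 - c/166 (w(q, c) = (-148 + c)*(-1/166) = 74/83 - c/166)
w(223, a(-13)) - (3118 + 24749)/(22516 - 23570) = (74/83 - 1/166*4) - (3118 + 24749)/(22516 - 23570) = (74/83 - 2/83) - 27867/(-1054) = 72/83 - 27867*(-1)/1054 = 72/83 - 1*(-27867/1054) = 72/83 + 27867/1054 = 2388849/87482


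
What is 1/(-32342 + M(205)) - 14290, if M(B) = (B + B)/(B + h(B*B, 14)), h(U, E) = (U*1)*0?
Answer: -462138601/32340 ≈ -14290.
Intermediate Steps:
h(U, E) = 0 (h(U, E) = U*0 = 0)
M(B) = 2 (M(B) = (B + B)/(B + 0) = (2*B)/B = 2)
1/(-32342 + M(205)) - 14290 = 1/(-32342 + 2) - 14290 = 1/(-32340) - 14290 = -1/32340 - 14290 = -462138601/32340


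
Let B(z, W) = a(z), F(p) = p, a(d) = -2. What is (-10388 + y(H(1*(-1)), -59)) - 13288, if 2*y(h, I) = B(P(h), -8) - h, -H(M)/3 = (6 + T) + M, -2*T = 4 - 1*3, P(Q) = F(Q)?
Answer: -94681/4 ≈ -23670.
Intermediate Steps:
P(Q) = Q
B(z, W) = -2
T = -1/2 (T = -(4 - 1*3)/2 = -(4 - 3)/2 = -1/2*1 = -1/2 ≈ -0.50000)
H(M) = -33/2 - 3*M (H(M) = -3*((6 - 1/2) + M) = -3*(11/2 + M) = -33/2 - 3*M)
y(h, I) = -1 - h/2 (y(h, I) = (-2 - h)/2 = -1 - h/2)
(-10388 + y(H(1*(-1)), -59)) - 13288 = (-10388 + (-1 - (-33/2 - 3*(-1))/2)) - 13288 = (-10388 + (-1 - (-33/2 + 3)/2)) - 13288 = (-10388 + (-1 - 1/2*(-27/2))) - 13288 = (-10388 + (-1 + 27/4)) - 13288 = (-10388 + 23/4) - 13288 = -41529/4 - 13288 = -94681/4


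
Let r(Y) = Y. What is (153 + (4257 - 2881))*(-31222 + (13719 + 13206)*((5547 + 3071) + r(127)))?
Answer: 359969263687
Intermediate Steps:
(153 + (4257 - 2881))*(-31222 + (13719 + 13206)*((5547 + 3071) + r(127))) = (153 + (4257 - 2881))*(-31222 + (13719 + 13206)*((5547 + 3071) + 127)) = (153 + 1376)*(-31222 + 26925*(8618 + 127)) = 1529*(-31222 + 26925*8745) = 1529*(-31222 + 235459125) = 1529*235427903 = 359969263687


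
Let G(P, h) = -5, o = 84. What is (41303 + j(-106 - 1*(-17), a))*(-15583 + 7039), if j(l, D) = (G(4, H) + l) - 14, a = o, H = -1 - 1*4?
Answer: -351970080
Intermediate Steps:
H = -5 (H = -1 - 4 = -5)
a = 84
j(l, D) = -19 + l (j(l, D) = (-5 + l) - 14 = -19 + l)
(41303 + j(-106 - 1*(-17), a))*(-15583 + 7039) = (41303 + (-19 + (-106 - 1*(-17))))*(-15583 + 7039) = (41303 + (-19 + (-106 + 17)))*(-8544) = (41303 + (-19 - 89))*(-8544) = (41303 - 108)*(-8544) = 41195*(-8544) = -351970080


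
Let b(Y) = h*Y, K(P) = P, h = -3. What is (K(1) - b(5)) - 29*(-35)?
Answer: 1031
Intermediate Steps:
b(Y) = -3*Y
(K(1) - b(5)) - 29*(-35) = (1 - (-3)*5) - 29*(-35) = (1 - 1*(-15)) + 1015 = (1 + 15) + 1015 = 16 + 1015 = 1031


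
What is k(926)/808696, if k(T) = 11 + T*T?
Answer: 857487/808696 ≈ 1.0603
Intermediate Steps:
k(T) = 11 + T**2
k(926)/808696 = (11 + 926**2)/808696 = (11 + 857476)*(1/808696) = 857487*(1/808696) = 857487/808696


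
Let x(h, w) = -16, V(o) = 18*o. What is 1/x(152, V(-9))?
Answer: -1/16 ≈ -0.062500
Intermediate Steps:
1/x(152, V(-9)) = 1/(-16) = -1/16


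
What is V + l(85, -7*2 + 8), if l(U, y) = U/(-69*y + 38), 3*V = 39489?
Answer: 5949761/452 ≈ 13163.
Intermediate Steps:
V = 13163 (V = (⅓)*39489 = 13163)
l(U, y) = U/(38 - 69*y)
V + l(85, -7*2 + 8) = 13163 - 1*85/(-38 + 69*(-7*2 + 8)) = 13163 - 1*85/(-38 + 69*(-14 + 8)) = 13163 - 1*85/(-38 + 69*(-6)) = 13163 - 1*85/(-38 - 414) = 13163 - 1*85/(-452) = 13163 - 1*85*(-1/452) = 13163 + 85/452 = 5949761/452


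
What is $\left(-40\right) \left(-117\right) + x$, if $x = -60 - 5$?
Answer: $4615$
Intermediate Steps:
$x = -65$
$\left(-40\right) \left(-117\right) + x = \left(-40\right) \left(-117\right) - 65 = 4680 - 65 = 4615$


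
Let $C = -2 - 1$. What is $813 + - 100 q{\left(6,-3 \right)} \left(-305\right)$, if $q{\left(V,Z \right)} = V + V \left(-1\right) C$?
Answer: $732813$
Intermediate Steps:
$C = -3$
$q{\left(V,Z \right)} = 4 V$ ($q{\left(V,Z \right)} = V + V \left(-1\right) \left(-3\right) = V + - V \left(-3\right) = V + 3 V = 4 V$)
$813 + - 100 q{\left(6,-3 \right)} \left(-305\right) = 813 + - 100 \cdot 4 \cdot 6 \left(-305\right) = 813 + \left(-100\right) 24 \left(-305\right) = 813 - -732000 = 813 + 732000 = 732813$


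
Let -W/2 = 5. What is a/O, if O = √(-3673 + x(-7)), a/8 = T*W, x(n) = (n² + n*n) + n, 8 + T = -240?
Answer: -9920*I*√398/597 ≈ -331.5*I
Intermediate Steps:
T = -248 (T = -8 - 240 = -248)
W = -10 (W = -2*5 = -10)
x(n) = n + 2*n² (x(n) = (n² + n²) + n = 2*n² + n = n + 2*n²)
a = 19840 (a = 8*(-248*(-10)) = 8*2480 = 19840)
O = 3*I*√398 (O = √(-3673 - 7*(1 + 2*(-7))) = √(-3673 - 7*(1 - 14)) = √(-3673 - 7*(-13)) = √(-3673 + 91) = √(-3582) = 3*I*√398 ≈ 59.85*I)
a/O = 19840/((3*I*√398)) = 19840*(-I*√398/1194) = -9920*I*√398/597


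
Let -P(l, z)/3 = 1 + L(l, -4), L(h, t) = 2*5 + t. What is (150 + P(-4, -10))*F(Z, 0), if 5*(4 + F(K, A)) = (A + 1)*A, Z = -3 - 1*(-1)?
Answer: -516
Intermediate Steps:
L(h, t) = 10 + t
Z = -2 (Z = -3 + 1 = -2)
F(K, A) = -4 + A*(1 + A)/5 (F(K, A) = -4 + ((A + 1)*A)/5 = -4 + ((1 + A)*A)/5 = -4 + (A*(1 + A))/5 = -4 + A*(1 + A)/5)
P(l, z) = -21 (P(l, z) = -3*(1 + (10 - 4)) = -3*(1 + 6) = -3*7 = -21)
(150 + P(-4, -10))*F(Z, 0) = (150 - 21)*(-4 + (⅕)*0 + (⅕)*0²) = 129*(-4 + 0 + (⅕)*0) = 129*(-4 + 0 + 0) = 129*(-4) = -516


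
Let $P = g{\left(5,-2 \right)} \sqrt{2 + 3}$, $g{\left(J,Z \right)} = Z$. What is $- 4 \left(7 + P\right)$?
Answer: $-28 + 8 \sqrt{5} \approx -10.111$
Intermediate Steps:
$P = - 2 \sqrt{5}$ ($P = - 2 \sqrt{2 + 3} = - 2 \sqrt{5} \approx -4.4721$)
$- 4 \left(7 + P\right) = - 4 \left(7 - 2 \sqrt{5}\right) = -28 + 8 \sqrt{5}$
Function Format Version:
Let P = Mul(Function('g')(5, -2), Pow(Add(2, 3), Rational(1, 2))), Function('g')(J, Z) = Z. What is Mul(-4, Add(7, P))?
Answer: Add(-28, Mul(8, Pow(5, Rational(1, 2)))) ≈ -10.111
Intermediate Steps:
P = Mul(-2, Pow(5, Rational(1, 2))) (P = Mul(-2, Pow(Add(2, 3), Rational(1, 2))) = Mul(-2, Pow(5, Rational(1, 2))) ≈ -4.4721)
Mul(-4, Add(7, P)) = Mul(-4, Add(7, Mul(-2, Pow(5, Rational(1, 2))))) = Add(-28, Mul(8, Pow(5, Rational(1, 2))))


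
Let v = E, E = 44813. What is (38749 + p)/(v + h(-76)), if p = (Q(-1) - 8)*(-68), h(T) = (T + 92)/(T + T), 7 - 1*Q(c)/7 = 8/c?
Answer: 610907/851445 ≈ 0.71749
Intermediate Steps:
Q(c) = 49 - 56/c
h(T) = (92 + T)/(2*T) (h(T) = (92 + T)/((2*T)) = (92 + T)*(1/(2*T)) = (92 + T)/(2*T))
v = 44813
p = -6596 (p = ((49 - 56/(-1)) - 8)*(-68) = ((49 - 56*(-1)) - 8)*(-68) = ((49 + 56) - 8)*(-68) = (105 - 8)*(-68) = 97*(-68) = -6596)
(38749 + p)/(v + h(-76)) = (38749 - 6596)/(44813 + (½)*(92 - 76)/(-76)) = 32153/(44813 + (½)*(-1/76)*16) = 32153/(44813 - 2/19) = 32153/(851445/19) = 32153*(19/851445) = 610907/851445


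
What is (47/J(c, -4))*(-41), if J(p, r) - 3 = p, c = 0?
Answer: -1927/3 ≈ -642.33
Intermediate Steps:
J(p, r) = 3 + p
(47/J(c, -4))*(-41) = (47/(3 + 0))*(-41) = (47/3)*(-41) = -1927/3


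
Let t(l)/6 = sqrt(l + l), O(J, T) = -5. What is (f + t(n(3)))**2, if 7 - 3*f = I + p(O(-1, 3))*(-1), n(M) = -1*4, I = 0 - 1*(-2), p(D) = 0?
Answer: -2567/9 + 40*I*sqrt(2) ≈ -285.22 + 56.569*I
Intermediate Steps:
I = 2 (I = 0 + 2 = 2)
n(M) = -4
t(l) = 6*sqrt(2)*sqrt(l) (t(l) = 6*sqrt(l + l) = 6*sqrt(2*l) = 6*(sqrt(2)*sqrt(l)) = 6*sqrt(2)*sqrt(l))
f = 5/3 (f = 7/3 - (2 + 0*(-1))/3 = 7/3 - (2 + 0)/3 = 7/3 - 1/3*2 = 7/3 - 2/3 = 5/3 ≈ 1.6667)
(f + t(n(3)))**2 = (5/3 + 6*sqrt(2)*sqrt(-4))**2 = (5/3 + 6*sqrt(2)*(2*I))**2 = (5/3 + 12*I*sqrt(2))**2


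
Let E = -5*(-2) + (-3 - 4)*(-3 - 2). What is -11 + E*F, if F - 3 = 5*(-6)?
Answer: -1226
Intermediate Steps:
F = -27 (F = 3 + 5*(-6) = 3 - 30 = -27)
E = 45 (E = 10 - 7*(-5) = 10 + 35 = 45)
-11 + E*F = -11 + 45*(-27) = -11 - 1215 = -1226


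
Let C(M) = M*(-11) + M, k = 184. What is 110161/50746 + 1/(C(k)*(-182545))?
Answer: 18500592590773/8522354284400 ≈ 2.1708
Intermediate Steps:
C(M) = -10*M (C(M) = -11*M + M = -10*M)
110161/50746 + 1/(C(k)*(-182545)) = 110161/50746 + 1/(-10*184*(-182545)) = 110161*(1/50746) - 1/182545/(-1840) = 110161/50746 - 1/1840*(-1/182545) = 110161/50746 + 1/335882800 = 18500592590773/8522354284400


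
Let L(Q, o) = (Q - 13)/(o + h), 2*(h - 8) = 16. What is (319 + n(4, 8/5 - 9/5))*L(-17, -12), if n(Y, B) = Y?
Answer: -4845/2 ≈ -2422.5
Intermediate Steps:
h = 16 (h = 8 + (½)*16 = 8 + 8 = 16)
L(Q, o) = (-13 + Q)/(16 + o) (L(Q, o) = (Q - 13)/(o + 16) = (-13 + Q)/(16 + o))
(319 + n(4, 8/5 - 9/5))*L(-17, -12) = (319 + 4)*((-13 - 17)/(16 - 12)) = 323*(-30/4) = 323*((¼)*(-30)) = 323*(-15/2) = -4845/2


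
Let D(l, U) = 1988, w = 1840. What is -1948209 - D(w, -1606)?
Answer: -1950197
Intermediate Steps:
-1948209 - D(w, -1606) = -1948209 - 1*1988 = -1948209 - 1988 = -1950197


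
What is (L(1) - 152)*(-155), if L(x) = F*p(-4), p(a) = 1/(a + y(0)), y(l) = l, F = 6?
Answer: 47585/2 ≈ 23793.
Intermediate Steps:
p(a) = 1/a (p(a) = 1/(a + 0) = 1/a)
L(x) = -3/2 (L(x) = 6/(-4) = 6*(-¼) = -3/2)
(L(1) - 152)*(-155) = (-3/2 - 152)*(-155) = -307/2*(-155) = 47585/2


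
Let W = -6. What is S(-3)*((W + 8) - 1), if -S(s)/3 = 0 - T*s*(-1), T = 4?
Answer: 36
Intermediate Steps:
S(s) = -12*s (S(s) = -3*(0 - 4*s*(-1)) = -3*(0 - (-4)*s) = -3*(0 + 4*s) = -12*s)
S(-3)*((W + 8) - 1) = (-12*(-3))*((-6 + 8) - 1) = 36*(2 - 1) = 36*1 = 36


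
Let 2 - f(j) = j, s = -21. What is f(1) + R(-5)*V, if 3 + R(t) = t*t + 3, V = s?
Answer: -524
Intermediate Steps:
f(j) = 2 - j
V = -21
R(t) = t² (R(t) = -3 + (t*t + 3) = -3 + (t² + 3) = -3 + (3 + t²) = t²)
f(1) + R(-5)*V = (2 - 1*1) + (-5)²*(-21) = (2 - 1) + 25*(-21) = 1 - 525 = -524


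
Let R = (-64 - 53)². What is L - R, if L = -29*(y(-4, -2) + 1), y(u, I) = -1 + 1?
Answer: -13718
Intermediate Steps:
y(u, I) = 0
R = 13689 (R = (-117)² = 13689)
L = -29 (L = -29*(0 + 1) = -29*1 = -29)
L - R = -29 - 1*13689 = -29 - 13689 = -13718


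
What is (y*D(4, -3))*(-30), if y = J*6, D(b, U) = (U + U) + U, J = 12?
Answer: 19440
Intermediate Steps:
D(b, U) = 3*U (D(b, U) = 2*U + U = 3*U)
y = 72 (y = 12*6 = 72)
(y*D(4, -3))*(-30) = (72*(3*(-3)))*(-30) = (72*(-9))*(-30) = -648*(-30) = 19440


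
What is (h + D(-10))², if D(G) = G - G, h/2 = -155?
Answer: 96100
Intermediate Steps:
h = -310 (h = 2*(-155) = -310)
D(G) = 0
(h + D(-10))² = (-310 + 0)² = (-310)² = 96100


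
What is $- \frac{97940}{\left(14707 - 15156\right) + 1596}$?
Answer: $- \frac{97940}{1147} \approx -85.388$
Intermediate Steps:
$- \frac{97940}{\left(14707 - 15156\right) + 1596} = - \frac{97940}{-449 + 1596} = - \frac{97940}{1147}$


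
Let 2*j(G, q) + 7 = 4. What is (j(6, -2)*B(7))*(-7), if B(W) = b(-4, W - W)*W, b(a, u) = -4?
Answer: -294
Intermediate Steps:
j(G, q) = -3/2 (j(G, q) = -7/2 + (½)*4 = -7/2 + 2 = -3/2)
B(W) = -4*W
(j(6, -2)*B(7))*(-7) = -(-6)*7*(-7) = -3/2*(-28)*(-7) = 42*(-7) = -294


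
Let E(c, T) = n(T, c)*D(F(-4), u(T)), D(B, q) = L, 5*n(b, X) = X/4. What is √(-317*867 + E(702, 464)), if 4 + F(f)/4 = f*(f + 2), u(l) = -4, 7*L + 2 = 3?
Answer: I*√1346686530/70 ≈ 524.25*I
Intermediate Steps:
L = ⅐ (L = -2/7 + (⅐)*3 = -2/7 + 3/7 = ⅐ ≈ 0.14286)
n(b, X) = X/20 (n(b, X) = (X/4)/5 = X/20)
F(f) = -16 + 4*f*(2 + f) (F(f) = -16 + 4*(f*(f + 2)) = -16 + 4*(f*(2 + f)) = -16 + 4*f*(2 + f))
D(B, q) = ⅐
E(c, T) = c/140 (E(c, T) = (c/20)*(⅐) = c/140)
√(-317*867 + E(702, 464)) = √(-317*867 + (1/140)*702) = √(-274839 + 351/70) = √(-19238379/70) = I*√1346686530/70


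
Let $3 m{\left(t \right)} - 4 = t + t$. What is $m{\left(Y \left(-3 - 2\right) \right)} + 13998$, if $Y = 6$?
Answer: $\frac{41938}{3} \approx 13979.0$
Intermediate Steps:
$m{\left(t \right)} = \frac{4}{3} + \frac{2 t}{3}$ ($m{\left(t \right)} = \frac{4}{3} + \frac{t + t}{3} = \frac{4}{3} + \frac{2 t}{3}$)
$m{\left(Y \left(-3 - 2\right) \right)} + 13998 = \left(\frac{4}{3} + \frac{2 \cdot 6 \left(-3 - 2\right)}{3}\right) + 13998 = \left(\frac{4}{3} + \frac{2 \cdot 6 \left(-5\right)}{3}\right) + 13998 = \left(\frac{4}{3} + \frac{2}{3} \left(-30\right)\right) + 13998 = \left(\frac{4}{3} - 20\right) + 13998 = - \frac{56}{3} + 13998 = \frac{41938}{3}$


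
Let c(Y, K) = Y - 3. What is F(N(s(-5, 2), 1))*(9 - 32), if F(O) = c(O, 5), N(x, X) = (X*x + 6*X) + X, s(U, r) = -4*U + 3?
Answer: -621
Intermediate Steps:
s(U, r) = 3 - 4*U
c(Y, K) = -3 + Y
N(x, X) = 7*X + X*x (N(x, X) = (6*X + X*x) + X = 7*X + X*x)
F(O) = -3 + O
F(N(s(-5, 2), 1))*(9 - 32) = (-3 + 1*(7 + (3 - 4*(-5))))*(9 - 32) = (-3 + 1*(7 + (3 + 20)))*(-23) = (-3 + 1*(7 + 23))*(-23) = (-3 + 1*30)*(-23) = (-3 + 30)*(-23) = 27*(-23) = -621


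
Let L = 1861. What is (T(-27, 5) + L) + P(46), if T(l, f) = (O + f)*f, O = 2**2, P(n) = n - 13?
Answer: 1939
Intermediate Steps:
P(n) = -13 + n
O = 4
T(l, f) = f*(4 + f) (T(l, f) = (4 + f)*f = f*(4 + f))
(T(-27, 5) + L) + P(46) = (5*(4 + 5) + 1861) + (-13 + 46) = (5*9 + 1861) + 33 = (45 + 1861) + 33 = 1906 + 33 = 1939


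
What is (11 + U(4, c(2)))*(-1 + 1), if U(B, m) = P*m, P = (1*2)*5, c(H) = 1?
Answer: 0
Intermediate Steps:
P = 10 (P = 2*5 = 10)
U(B, m) = 10*m
(11 + U(4, c(2)))*(-1 + 1) = (11 + 10*1)*(-1 + 1) = (11 + 10)*0 = 21*0 = 0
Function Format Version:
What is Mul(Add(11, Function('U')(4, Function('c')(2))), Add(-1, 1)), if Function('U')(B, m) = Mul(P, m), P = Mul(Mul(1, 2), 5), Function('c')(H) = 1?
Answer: 0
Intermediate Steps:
P = 10 (P = Mul(2, 5) = 10)
Function('U')(B, m) = Mul(10, m)
Mul(Add(11, Function('U')(4, Function('c')(2))), Add(-1, 1)) = Mul(Add(11, Mul(10, 1)), Add(-1, 1)) = Mul(Add(11, 10), 0) = Mul(21, 0) = 0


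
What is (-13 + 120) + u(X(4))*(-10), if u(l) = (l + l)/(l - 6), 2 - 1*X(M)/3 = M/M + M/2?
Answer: 301/3 ≈ 100.33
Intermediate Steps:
X(M) = 3 - 3*M/2 (X(M) = 6 - 3*(M/M + M/2) = 6 - 3*(1 + M*(1/2)) = 6 - 3*(1 + M/2) = 6 + (-3 - 3*M/2) = 3 - 3*M/2)
u(l) = 2*l/(-6 + l) (u(l) = (2*l)/(-6 + l) = 2*l/(-6 + l))
(-13 + 120) + u(X(4))*(-10) = (-13 + 120) + (2*(3 - 3/2*4)/(-6 + (3 - 3/2*4)))*(-10) = 107 + (2*(3 - 6)/(-6 + (3 - 6)))*(-10) = 107 + (2*(-3)/(-6 - 3))*(-10) = 107 + (2*(-3)/(-9))*(-10) = 107 + (2*(-3)*(-1/9))*(-10) = 107 + (2/3)*(-10) = 107 - 20/3 = 301/3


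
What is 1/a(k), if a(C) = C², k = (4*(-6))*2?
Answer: 1/2304 ≈ 0.00043403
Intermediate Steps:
k = -48 (k = -24*2 = -48)
1/a(k) = 1/((-48)²) = 1/2304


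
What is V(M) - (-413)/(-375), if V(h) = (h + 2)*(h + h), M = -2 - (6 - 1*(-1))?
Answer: 46837/375 ≈ 124.90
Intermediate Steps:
M = -9 (M = -2 - (6 + 1) = -2 - 1*7 = -2 - 7 = -9)
V(h) = 2*h*(2 + h) (V(h) = (2 + h)*(2*h) = 2*h*(2 + h))
V(M) - (-413)/(-375) = 2*(-9)*(2 - 9) - (-413)/(-375) = 2*(-9)*(-7) - (-413)*(-1)/375 = 126 - 1*413/375 = 126 - 413/375 = 46837/375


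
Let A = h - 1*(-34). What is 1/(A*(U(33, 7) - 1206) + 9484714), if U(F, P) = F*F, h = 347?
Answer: 1/9440137 ≈ 1.0593e-7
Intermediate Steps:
U(F, P) = F²
A = 381 (A = 347 - 1*(-34) = 347 + 34 = 381)
1/(A*(U(33, 7) - 1206) + 9484714) = 1/(381*(33² - 1206) + 9484714) = 1/(381*(1089 - 1206) + 9484714) = 1/(381*(-117) + 9484714) = 1/(-44577 + 9484714) = 1/9440137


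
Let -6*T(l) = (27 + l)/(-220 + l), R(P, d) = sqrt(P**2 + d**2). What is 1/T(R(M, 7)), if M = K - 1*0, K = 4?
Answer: 18015/332 - 741*sqrt(65)/332 ≈ 36.268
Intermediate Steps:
M = 4 (M = 4 - 1*0 = 4 + 0 = 4)
T(l) = -(27 + l)/(6*(-220 + l))
1/T(R(M, 7)) = 1/((-27 - sqrt(4**2 + 7**2))/(6*(-220 + sqrt(4**2 + 7**2)))) = 1/((-27 - sqrt(16 + 49))/(6*(-220 + sqrt(16 + 49)))) = 1/((-27 - sqrt(65))/(6*(-220 + sqrt(65)))) = 6*(-220 + sqrt(65))/(-27 - sqrt(65))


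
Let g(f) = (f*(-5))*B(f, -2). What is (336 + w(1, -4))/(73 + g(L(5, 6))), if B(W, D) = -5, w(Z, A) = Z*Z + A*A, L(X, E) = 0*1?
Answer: 353/73 ≈ 4.8356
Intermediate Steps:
L(X, E) = 0
w(Z, A) = A² + Z² (w(Z, A) = Z² + A² = A² + Z²)
g(f) = 25*f (g(f) = (f*(-5))*(-5) = -5*f*(-5) = 25*f)
(336 + w(1, -4))/(73 + g(L(5, 6))) = (336 + ((-4)² + 1²))/(73 + 25*0) = (336 + (16 + 1))/(73 + 0) = (336 + 17)/73 = 353*(1/73) = 353/73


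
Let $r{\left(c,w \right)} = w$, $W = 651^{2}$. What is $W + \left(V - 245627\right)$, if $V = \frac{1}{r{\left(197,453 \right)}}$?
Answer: $\frac{80712823}{453} \approx 1.7817 \cdot 10^{5}$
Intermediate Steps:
$W = 423801$
$V = \frac{1}{453} \approx 0.0022075$
$W + \left(V - 245627\right) = 423801 + \left(\frac{1}{453} - 245627\right) = 423801 - \frac{111269030}{453} = \frac{80712823}{453}$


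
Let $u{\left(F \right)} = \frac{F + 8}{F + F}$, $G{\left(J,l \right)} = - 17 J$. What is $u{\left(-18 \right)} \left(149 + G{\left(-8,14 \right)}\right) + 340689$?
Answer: $\frac{2044609}{6} \approx 3.4077 \cdot 10^{5}$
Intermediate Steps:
$u{\left(F \right)} = \frac{8 + F}{2 F}$
$u{\left(-18 \right)} \left(149 + G{\left(-8,14 \right)}\right) + 340689 = \frac{8 - 18}{2 \left(-18\right)} \left(149 - -136\right) + 340689 = \frac{1}{2} \left(- \frac{1}{18}\right) \left(-10\right) \left(149 + 136\right) + 340689 = \frac{5}{18} \cdot 285 + 340689 = \frac{475}{6} + 340689 = \frac{2044609}{6}$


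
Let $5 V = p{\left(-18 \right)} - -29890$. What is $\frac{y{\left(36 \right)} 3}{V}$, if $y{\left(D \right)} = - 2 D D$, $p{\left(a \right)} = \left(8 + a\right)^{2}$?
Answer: $- \frac{3888}{2999} \approx -1.2964$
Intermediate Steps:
$y{\left(D \right)} = - 2 D^{2}$
$V = 5998$ ($V = \frac{\left(8 - 18\right)^{2} - -29890}{5} = \frac{\left(-10\right)^{2} + 29890}{5} = \frac{100 + 29890}{5} = \frac{1}{5} \cdot 29990 = 5998$)
$\frac{y{\left(36 \right)} 3}{V} = \frac{- 2 \cdot 36^{2} \cdot 3}{5998} = \left(-2\right) 1296 \cdot 3 \cdot \frac{1}{5998} = \left(-2592\right) 3 \cdot \frac{1}{5998} = \left(-7776\right) \frac{1}{5998} = - \frac{3888}{2999}$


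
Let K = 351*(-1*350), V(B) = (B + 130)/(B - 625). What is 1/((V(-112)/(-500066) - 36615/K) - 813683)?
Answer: -215600955570/175430768071965557 ≈ -1.2290e-6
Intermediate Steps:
V(B) = (130 + B)/(-625 + B)
K = -122850 (K = 351*(-350) = -122850)
1/((V(-112)/(-500066) - 36615/K) - 813683) = 1/((((130 - 112)/(-625 - 112))/(-500066) - 36615/(-122850)) - 813683) = 1/(((18/(-737))*(-1/500066) - 36615*(-1/122850)) - 813683) = 1/((-1/737*18*(-1/500066) + 2441/8190) - 813683) = 1/((-18/737*(-1/500066) + 2441/8190) - 813683) = 1/((9/184274321 + 2441/8190) - 813683) = 1/(64259098753/215600955570 - 813683) = 1/(-175430768071965557/215600955570) = -215600955570/175430768071965557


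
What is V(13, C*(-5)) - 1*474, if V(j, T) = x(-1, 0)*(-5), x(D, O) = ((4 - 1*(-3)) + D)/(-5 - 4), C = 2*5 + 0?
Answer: -1412/3 ≈ -470.67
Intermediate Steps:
C = 10 (C = 10 + 0 = 10)
x(D, O) = -7/9 - D/9 (x(D, O) = ((4 + 3) + D)/(-9) = (7 + D)*(-⅑) = -7/9 - D/9)
V(j, T) = 10/3 (V(j, T) = (-7/9 - ⅑*(-1))*(-5) = (-7/9 + ⅑)*(-5) = -⅔*(-5) = 10/3)
V(13, C*(-5)) - 1*474 = 10/3 - 1*474 = 10/3 - 474 = -1412/3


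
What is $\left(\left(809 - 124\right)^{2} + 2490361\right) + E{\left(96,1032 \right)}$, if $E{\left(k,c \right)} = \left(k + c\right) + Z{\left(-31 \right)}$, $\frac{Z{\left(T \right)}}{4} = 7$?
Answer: $2960742$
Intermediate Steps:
$Z{\left(T \right)} = 28$ ($Z{\left(T \right)} = 4 \cdot 7 = 28$)
$E{\left(k,c \right)} = 28 + c + k$ ($E{\left(k,c \right)} = \left(k + c\right) + 28 = \left(c + k\right) + 28 = 28 + c + k$)
$\left(\left(809 - 124\right)^{2} + 2490361\right) + E{\left(96,1032 \right)} = \left(\left(809 - 124\right)^{2} + 2490361\right) + \left(28 + 1032 + 96\right) = \left(685^{2} + 2490361\right) + 1156 = \left(469225 + 2490361\right) + 1156 = 2959586 + 1156 = 2960742$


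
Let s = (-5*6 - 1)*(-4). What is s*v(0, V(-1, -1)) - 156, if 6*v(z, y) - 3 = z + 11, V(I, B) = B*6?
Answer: 400/3 ≈ 133.33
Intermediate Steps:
V(I, B) = 6*B
s = 124 (s = (-30 - 1)*(-4) = -31*(-4) = 124)
v(z, y) = 7/3 + z/6 (v(z, y) = ½ + (z + 11)/6 = ½ + (11 + z)/6 = ½ + (11/6 + z/6) = 7/3 + z/6)
s*v(0, V(-1, -1)) - 156 = 124*(7/3 + (⅙)*0) - 156 = 124*(7/3 + 0) - 156 = 124*(7/3) - 156 = 868/3 - 156 = 400/3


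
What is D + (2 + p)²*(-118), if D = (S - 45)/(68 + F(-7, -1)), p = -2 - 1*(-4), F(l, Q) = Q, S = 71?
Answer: -126470/67 ≈ -1887.6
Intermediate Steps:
p = 2 (p = -2 + 4 = 2)
D = 26/67 (D = (71 - 45)/(68 - 1) = 26/67 ≈ 0.38806)
D + (2 + p)²*(-118) = 26/67 + (2 + 2)²*(-118) = 26/67 + 4²*(-118) = 26/67 + 16*(-118) = 26/67 - 1888 = -126470/67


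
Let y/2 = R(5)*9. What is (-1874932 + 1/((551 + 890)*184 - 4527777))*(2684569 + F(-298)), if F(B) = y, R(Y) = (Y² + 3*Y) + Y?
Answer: -21461943761563592703/4262633 ≈ -5.0349e+12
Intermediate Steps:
R(Y) = Y² + 4*Y
y = 810 (y = 2*((5*(4 + 5))*9) = 2*((5*9)*9) = 2*(45*9) = 2*405 = 810)
F(B) = 810
(-1874932 + 1/((551 + 890)*184 - 4527777))*(2684569 + F(-298)) = (-1874932 + 1/((551 + 890)*184 - 4527777))*(2684569 + 810) = (-1874932 + 1/(1441*184 - 4527777))*2685379 = (-1874932 + 1/(265144 - 4527777))*2685379 = (-1874932 + 1/(-4262633))*2685379 = (-1874932 - 1/4262633)*2685379 = -7992147015957/4262633*2685379 = -21461943761563592703/4262633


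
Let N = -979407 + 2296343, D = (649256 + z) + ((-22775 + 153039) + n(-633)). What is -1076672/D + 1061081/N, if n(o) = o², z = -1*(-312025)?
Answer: 82736513981/982588337512 ≈ 0.084203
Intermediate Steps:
z = 312025
D = 1492234 (D = (649256 + 312025) + ((-22775 + 153039) + (-633)²) = 961281 + (130264 + 400689) = 961281 + 530953 = 1492234)
N = 1316936
-1076672/D + 1061081/N = -1076672/1492234 + 1061081/1316936 = -1076672*1/1492234 + 1061081*(1/1316936) = -538336/746117 + 1061081/1316936 = 82736513981/982588337512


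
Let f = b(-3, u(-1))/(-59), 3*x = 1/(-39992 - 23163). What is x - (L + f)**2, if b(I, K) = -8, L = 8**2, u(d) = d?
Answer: -2712884162521/659527665 ≈ -4113.4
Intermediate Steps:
L = 64
x = -1/189465 (x = 1/(3*(-39992 - 23163)) = (1/3)/(-63155) = (1/3)*(-1/63155) = -1/189465 ≈ -5.2780e-6)
f = 8/59 (f = -8/(-59) = -8*(-1/59) = 8/59 ≈ 0.13559)
x - (L + f)**2 = -1/189465 - (64 + 8/59)**2 = -1/189465 - (3784/59)**2 = -1/189465 - 1*14318656/3481 = -1/189465 - 14318656/3481 = -2712884162521/659527665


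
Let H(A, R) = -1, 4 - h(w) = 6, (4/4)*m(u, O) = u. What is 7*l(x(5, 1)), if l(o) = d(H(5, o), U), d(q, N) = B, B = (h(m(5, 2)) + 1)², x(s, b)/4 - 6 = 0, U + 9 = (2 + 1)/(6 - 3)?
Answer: 7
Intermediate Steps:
U = -8 (U = -9 + (2 + 1)/(6 - 3) = -9 + 3/3 = -9 + 3*(⅓) = -9 + 1 = -8)
m(u, O) = u
x(s, b) = 24 (x(s, b) = 24 + 4*0 = 24 + 0 = 24)
h(w) = -2 (h(w) = 4 - 1*6 = 4 - 6 = -2)
B = 1 (B = (-2 + 1)² = (-1)² = 1)
d(q, N) = 1
l(o) = 1
7*l(x(5, 1)) = 7*1 = 7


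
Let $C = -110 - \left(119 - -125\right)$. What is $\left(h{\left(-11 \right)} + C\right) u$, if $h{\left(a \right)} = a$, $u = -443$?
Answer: $161695$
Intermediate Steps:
$C = -354$ ($C = -110 - \left(119 + 125\right) = -110 - 244 = -354$)
$\left(h{\left(-11 \right)} + C\right) u = \left(-11 - 354\right) \left(-443\right) = \left(-365\right) \left(-443\right) = 161695$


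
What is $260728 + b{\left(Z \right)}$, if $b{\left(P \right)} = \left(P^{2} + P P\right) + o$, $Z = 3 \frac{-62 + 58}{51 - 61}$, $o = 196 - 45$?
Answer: $\frac{6522047}{25} \approx 2.6088 \cdot 10^{5}$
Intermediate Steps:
$o = 151$
$Z = \frac{6}{5}$ ($Z = 3 \left(- \frac{4}{-10}\right) = 3 \left(\left(-4\right) \left(- \frac{1}{10}\right)\right) = 3 \cdot \frac{2}{5} = \frac{6}{5} \approx 1.2$)
$b{\left(P \right)} = 151 + 2 P^{2}$ ($b{\left(P \right)} = \left(P^{2} + P P\right) + 151 = \left(P^{2} + P^{2}\right) + 151 = 2 P^{2} + 151 = 151 + 2 P^{2}$)
$260728 + b{\left(Z \right)} = 260728 + \left(151 + 2 \left(\frac{6}{5}\right)^{2}\right) = 260728 + \left(151 + 2 \cdot \frac{36}{25}\right) = 260728 + \left(151 + \frac{72}{25}\right) = 260728 + \frac{3847}{25} = \frac{6522047}{25}$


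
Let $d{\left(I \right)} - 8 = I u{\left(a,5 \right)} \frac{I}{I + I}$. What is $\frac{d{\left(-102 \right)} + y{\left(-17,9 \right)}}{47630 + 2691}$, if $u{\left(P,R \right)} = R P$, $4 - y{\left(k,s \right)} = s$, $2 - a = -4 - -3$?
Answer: $- \frac{762}{50321} \approx -0.015143$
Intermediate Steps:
$a = 3$ ($a = 2 - \left(-4 - -3\right) = 2 - \left(-4 + 3\right) = 2 - -1 = 2 + 1 = 3$)
$y{\left(k,s \right)} = 4 - s$
$u{\left(P,R \right)} = P R$
$d{\left(I \right)} = 8 + \frac{15 I}{2}$ ($d{\left(I \right)} = 8 + I 3 \cdot 5 \frac{I}{I + I} = 8 + I 15 \frac{I}{2 I} = 8 + 15 I I \frac{1}{2 I} = 8 + 15 I \frac{1}{2} = 8 + \frac{15 I}{2}$)
$\frac{d{\left(-102 \right)} + y{\left(-17,9 \right)}}{47630 + 2691} = \frac{\left(8 + \frac{15}{2} \left(-102\right)\right) + \left(4 - 9\right)}{47630 + 2691} = \frac{\left(8 - 765\right) + \left(4 - 9\right)}{50321} = \left(-757 - 5\right) \frac{1}{50321} = \left(-762\right) \frac{1}{50321} = - \frac{762}{50321}$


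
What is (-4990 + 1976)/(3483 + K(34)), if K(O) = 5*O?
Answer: -3014/3653 ≈ -0.82508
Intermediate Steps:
(-4990 + 1976)/(3483 + K(34)) = (-4990 + 1976)/(3483 + 5*34) = -3014/(3483 + 170) = -3014/3653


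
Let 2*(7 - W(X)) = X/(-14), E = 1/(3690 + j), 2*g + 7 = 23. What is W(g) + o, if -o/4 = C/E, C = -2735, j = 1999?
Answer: 435663671/7 ≈ 6.2238e+7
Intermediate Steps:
g = 8 (g = -7/2 + (½)*23 = -7/2 + 23/2 = 8)
E = 1/5689 (E = 1/(3690 + 1999) = 1/5689 ≈ 0.00017578)
W(X) = 7 + X/28 (W(X) = 7 - X/(2*(-14)) = 7 - X*(-1)/(2*14) = 7 - (-1)*X/28 = 7 + X/28)
o = 62237660 (o = -(-10940)/1/5689 = -(-10940)*5689 = -4*(-15559415) = 62237660)
W(g) + o = (7 + (1/28)*8) + 62237660 = (7 + 2/7) + 62237660 = 51/7 + 62237660 = 435663671/7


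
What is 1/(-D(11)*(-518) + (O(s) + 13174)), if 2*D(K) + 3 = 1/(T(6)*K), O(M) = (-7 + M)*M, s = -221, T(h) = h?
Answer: 66/4144069 ≈ 1.5926e-5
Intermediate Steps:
O(M) = M*(-7 + M)
D(K) = -3/2 + 1/(12*K) (D(K) = -3/2 + (1/(6*K))/2 = -3/2 + 1/(12*K))
1/(-D(11)*(-518) + (O(s) + 13174)) = 1/(-(1/12)*(1 - 18*11)/11*(-518) + (-221*(-7 - 221) + 13174)) = 1/(-(1/12)*(1/11)*(1 - 198)*(-518) + (-221*(-228) + 13174)) = 1/(-(1/12)*(1/11)*(-197)*(-518) + (50388 + 13174)) = 1/(-(-197)*(-518)/132 + 63562) = 1/(-1*51023/66 + 63562) = 1/(-51023/66 + 63562) = 1/(4144069/66) = 66/4144069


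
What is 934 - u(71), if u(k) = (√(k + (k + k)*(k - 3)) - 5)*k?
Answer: 1289 - 71*√9727 ≈ -5713.4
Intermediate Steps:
u(k) = k*(-5 + √(k + 2*k*(-3 + k))) (u(k) = (√(k + (2*k)*(-3 + k)) - 5)*k = (√(k + 2*k*(-3 + k)) - 5)*k = (-5 + √(k + 2*k*(-3 + k)))*k = k*(-5 + √(k + 2*k*(-3 + k))))
934 - u(71) = 934 - 71*(-5 + √(71*(-5 + 2*71))) = 934 - 71*(-5 + √(71*(-5 + 142))) = 934 - 71*(-5 + √(71*137)) = 934 - 71*(-5 + √9727) = 934 - (-355 + 71*√9727) = 934 + (355 - 71*√9727) = 1289 - 71*√9727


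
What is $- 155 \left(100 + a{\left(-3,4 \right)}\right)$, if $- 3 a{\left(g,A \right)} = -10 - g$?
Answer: $- \frac{47585}{3} \approx -15862.0$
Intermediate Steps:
$a{\left(g,A \right)} = \frac{10}{3} + \frac{g}{3}$ ($a{\left(g,A \right)} = - \frac{-10 - g}{3} = \frac{10}{3} + \frac{g}{3}$)
$- 155 \left(100 + a{\left(-3,4 \right)}\right) = - 155 \left(100 + \left(\frac{10}{3} + \frac{1}{3} \left(-3\right)\right)\right) = - 155 \left(100 + \left(\frac{10}{3} - 1\right)\right) = - 155 \left(100 + \frac{7}{3}\right) = \left(-155\right) \frac{307}{3} = - \frac{47585}{3}$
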